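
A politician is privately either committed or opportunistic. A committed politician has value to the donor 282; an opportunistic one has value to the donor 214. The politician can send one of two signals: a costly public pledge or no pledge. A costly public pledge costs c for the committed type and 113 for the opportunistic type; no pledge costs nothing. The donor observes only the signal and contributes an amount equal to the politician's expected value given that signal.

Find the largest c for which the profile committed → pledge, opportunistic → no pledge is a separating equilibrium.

Under separation: pledge → committed (pays 282); no pledge → opportunistic (pays 214).
Opportunistic: 214 − 0 = 214 ≥ 282 − 113 = 169. Holds regardless of c. ✓
Committed: 282 − c ≥ 214 − 0, so c ≤ 282 − 214 = 68.

68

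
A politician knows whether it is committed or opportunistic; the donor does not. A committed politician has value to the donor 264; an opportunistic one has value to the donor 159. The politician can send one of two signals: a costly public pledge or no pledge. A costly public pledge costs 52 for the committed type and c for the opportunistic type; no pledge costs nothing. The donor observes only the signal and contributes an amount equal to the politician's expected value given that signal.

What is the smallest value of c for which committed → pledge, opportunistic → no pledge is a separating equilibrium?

105

Under separation: pledge → committed (pays 264); no pledge → opportunistic (pays 159).
Committed: 264 − 52 = 212 ≥ 159 − 0 = 159. Holds regardless of c. ✓
Opportunistic: 159 − 0 ≥ 264 − c, so c ≥ 264 − 159 = 105.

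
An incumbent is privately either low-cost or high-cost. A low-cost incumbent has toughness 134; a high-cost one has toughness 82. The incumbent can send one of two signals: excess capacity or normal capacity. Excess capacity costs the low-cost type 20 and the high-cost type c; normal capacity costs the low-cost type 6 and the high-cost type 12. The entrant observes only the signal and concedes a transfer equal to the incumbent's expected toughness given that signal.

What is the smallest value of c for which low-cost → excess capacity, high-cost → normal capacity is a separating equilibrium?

64

Under separation: excess capacity → low-cost (pays 134); normal capacity → high-cost (pays 82).
Low-cost: 134 − 20 = 114 ≥ 82 − 6 = 76. Holds regardless of c. ✓
High-cost: 82 − 12 ≥ 134 − c, so c ≥ 134 − 70 = 64.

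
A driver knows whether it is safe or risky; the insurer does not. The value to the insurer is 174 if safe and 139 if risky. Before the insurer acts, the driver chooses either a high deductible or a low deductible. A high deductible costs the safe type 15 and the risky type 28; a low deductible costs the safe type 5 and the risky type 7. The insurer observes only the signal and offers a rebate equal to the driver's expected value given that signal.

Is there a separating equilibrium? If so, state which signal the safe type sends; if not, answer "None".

Try safe → high deductible, risky → low deductible:
  If types separate, high deductible earns payment 174 and low deductible earns 139.
  Safe: high deductible gives 174 − 15 = 159; low deductible gives 139 − 5 = 134. No deviation. ✓
  Risky: low deductible gives 139 − 7 = 132; high deductible gives 174 − 28 = 146. Would deviate. ✗
Try safe → low deductible, risky → high deductible:
  If types separate, low deductible earns payment 174 and high deductible earns 139.
  Safe: low deductible gives 174 − 5 = 169; high deductible gives 139 − 15 = 124. No deviation. ✓
  Risky: high deductible gives 139 − 28 = 111; low deductible gives 174 − 7 = 167. Would deviate. ✗
Neither assignment is incentive-compatible.

None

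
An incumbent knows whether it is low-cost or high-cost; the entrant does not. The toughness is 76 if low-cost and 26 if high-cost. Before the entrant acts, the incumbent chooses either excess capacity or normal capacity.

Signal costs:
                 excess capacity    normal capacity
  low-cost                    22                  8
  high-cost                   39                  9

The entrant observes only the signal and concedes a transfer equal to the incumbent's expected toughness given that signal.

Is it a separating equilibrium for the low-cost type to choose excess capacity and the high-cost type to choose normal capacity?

No

Under separation the entrant infers type exactly: excess capacity → low-cost (pays 76), normal capacity → high-cost (pays 26).
Low-cost: excess capacity gives 76 − 22 = 54; normal capacity gives 26 − 8 = 18. No deviation. ✓
High-cost: normal capacity gives 26 − 9 = 17; excess capacity gives 76 − 39 = 37. Would deviate. ✗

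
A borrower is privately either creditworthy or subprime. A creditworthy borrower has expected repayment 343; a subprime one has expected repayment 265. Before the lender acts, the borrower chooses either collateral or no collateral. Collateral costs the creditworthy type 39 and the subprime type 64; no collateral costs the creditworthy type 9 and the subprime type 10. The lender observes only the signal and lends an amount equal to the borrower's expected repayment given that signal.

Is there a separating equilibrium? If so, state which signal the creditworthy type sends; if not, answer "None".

Try creditworthy → collateral, subprime → no collateral:
  Under separation the lender infers type exactly: collateral → creditworthy (pays 343), no collateral → subprime (pays 265).
  Creditworthy: collateral gives 343 − 39 = 304; no collateral gives 265 − 9 = 256. No deviation. ✓
  Subprime: no collateral gives 265 − 10 = 255; collateral gives 343 − 64 = 279. Would deviate. ✗
Try creditworthy → no collateral, subprime → collateral:
  Under separation the lender infers type exactly: no collateral → creditworthy (pays 343), collateral → subprime (pays 265).
  Creditworthy: no collateral gives 343 − 9 = 334; collateral gives 265 − 39 = 226. No deviation. ✓
  Subprime: collateral gives 265 − 64 = 201; no collateral gives 343 − 10 = 333. Would deviate. ✗
Neither assignment is incentive-compatible.

None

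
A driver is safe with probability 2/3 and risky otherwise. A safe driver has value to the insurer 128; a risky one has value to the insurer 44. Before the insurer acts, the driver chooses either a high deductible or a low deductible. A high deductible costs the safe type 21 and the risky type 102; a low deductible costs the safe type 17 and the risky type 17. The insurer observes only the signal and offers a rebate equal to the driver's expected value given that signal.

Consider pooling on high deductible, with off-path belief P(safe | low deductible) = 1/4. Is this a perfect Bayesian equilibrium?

At the pooled signal (high deductible) the insurer holds the prior 2/3 and pays 2/3·128 + 1/3·44 = 100. Off-path (low deductible) belief 1/4 gives 1/4·128 + 3/4·44 = 65.
Safe: high deductible gives 100 − 21 = 79; low deductible gives 65 − 17 = 48. Stays. ✓
Risky: high deductible gives 100 − 102 = -2; low deductible gives 65 − 17 = 48. Deviates. ✗

No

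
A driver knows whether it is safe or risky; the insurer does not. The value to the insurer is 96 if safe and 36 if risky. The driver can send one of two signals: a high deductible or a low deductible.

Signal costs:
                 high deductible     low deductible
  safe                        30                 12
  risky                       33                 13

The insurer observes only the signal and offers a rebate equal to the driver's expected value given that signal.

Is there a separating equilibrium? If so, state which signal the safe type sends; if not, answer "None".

None

Try safe → high deductible, risky → low deductible:
  If types separate, high deductible earns payment 96 and low deductible earns 36.
  Safe: high deductible gives 96 − 30 = 66; low deductible gives 36 − 12 = 24. No deviation. ✓
  Risky: low deductible gives 36 − 13 = 23; high deductible gives 96 − 33 = 63. Would deviate. ✗
Try safe → low deductible, risky → high deductible:
  If types separate, low deductible earns payment 96 and high deductible earns 36.
  Safe: low deductible gives 96 − 12 = 84; high deductible gives 36 − 30 = 6. No deviation. ✓
  Risky: high deductible gives 36 − 33 = 3; low deductible gives 96 − 13 = 83. Would deviate. ✗
Neither assignment is incentive-compatible.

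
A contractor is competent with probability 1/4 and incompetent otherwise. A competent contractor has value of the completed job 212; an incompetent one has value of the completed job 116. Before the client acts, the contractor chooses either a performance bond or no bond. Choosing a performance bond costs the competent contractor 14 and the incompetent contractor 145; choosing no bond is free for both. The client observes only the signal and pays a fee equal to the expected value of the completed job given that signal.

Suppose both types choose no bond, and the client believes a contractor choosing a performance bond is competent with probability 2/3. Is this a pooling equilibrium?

No

At the pooled signal (no bond) the client holds the prior 1/4 and pays 1/4·212 + 3/4·116 = 140. Off-path (bond) belief 2/3 gives 2/3·212 + 1/3·116 = 180.
Competent: no bond gives 140 − 0 = 140; bond gives 180 − 14 = 166. Deviates. ✗
Incompetent: no bond gives 140 − 0 = 140; bond gives 180 − 145 = 35. Stays. ✓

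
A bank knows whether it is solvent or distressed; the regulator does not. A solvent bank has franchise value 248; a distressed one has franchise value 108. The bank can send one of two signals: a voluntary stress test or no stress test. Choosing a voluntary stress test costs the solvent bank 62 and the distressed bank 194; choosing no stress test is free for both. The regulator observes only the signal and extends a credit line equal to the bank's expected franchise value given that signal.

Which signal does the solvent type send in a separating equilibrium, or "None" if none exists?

Try solvent → stress test, distressed → no stress test:
  If types separate, stress test earns payment 248 and no stress test earns 108.
  Solvent: stress test gives 248 − 62 = 186; no stress test gives 108 − 0 = 108. No deviation. ✓
  Distressed: no stress test gives 108 − 0 = 108; stress test gives 248 − 194 = 54. No deviation. ✓
Both hold — the solvent type sends stress test.

stress test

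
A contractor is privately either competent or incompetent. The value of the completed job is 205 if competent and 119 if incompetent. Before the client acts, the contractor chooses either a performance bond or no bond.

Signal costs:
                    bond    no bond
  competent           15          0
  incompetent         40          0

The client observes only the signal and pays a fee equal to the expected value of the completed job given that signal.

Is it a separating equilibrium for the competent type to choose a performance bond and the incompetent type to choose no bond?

No

If types separate, bond earns payment 205 and no bond earns 119.
Competent: bond gives 205 − 15 = 190; no bond gives 119 − 0 = 119. No deviation. ✓
Incompetent: no bond gives 119 − 0 = 119; bond gives 205 − 40 = 165. Would deviate. ✗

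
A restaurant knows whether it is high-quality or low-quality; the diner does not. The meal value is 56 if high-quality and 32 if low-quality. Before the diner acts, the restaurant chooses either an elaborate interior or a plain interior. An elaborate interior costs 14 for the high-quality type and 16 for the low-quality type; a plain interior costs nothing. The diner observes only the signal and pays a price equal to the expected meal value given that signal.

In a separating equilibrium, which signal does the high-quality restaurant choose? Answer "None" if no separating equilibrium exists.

None

Try high-quality → elaborate interior, low-quality → plain interior:
  Under separation the diner infers type exactly: elaborate interior → high-quality (pays 56), plain interior → low-quality (pays 32).
  High-quality: elaborate interior gives 56 − 14 = 42; plain interior gives 32 − 0 = 32. No deviation. ✓
  Low-quality: plain interior gives 32 − 0 = 32; elaborate interior gives 56 − 16 = 40. Would deviate. ✗
Try high-quality → plain interior, low-quality → elaborate interior:
  Under separation the diner infers type exactly: plain interior → high-quality (pays 56), elaborate interior → low-quality (pays 32).
  High-quality: plain interior gives 56 − 0 = 56; elaborate interior gives 32 − 14 = 18. No deviation. ✓
  Low-quality: elaborate interior gives 32 − 16 = 16; plain interior gives 56 − 0 = 56. Would deviate. ✗
Neither assignment is incentive-compatible.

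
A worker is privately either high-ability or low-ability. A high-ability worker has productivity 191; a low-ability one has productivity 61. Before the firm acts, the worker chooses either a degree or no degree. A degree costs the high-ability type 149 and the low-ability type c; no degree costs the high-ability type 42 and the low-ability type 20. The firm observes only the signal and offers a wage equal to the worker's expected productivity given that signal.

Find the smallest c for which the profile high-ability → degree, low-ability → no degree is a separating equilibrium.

150

Under separation: degree → high-ability (pays 191); no degree → low-ability (pays 61).
High-ability: 191 − 149 = 42 ≥ 61 − 42 = 19. Holds regardless of c. ✓
Low-ability: 61 − 20 ≥ 191 − c, so c ≥ 191 − 41 = 150.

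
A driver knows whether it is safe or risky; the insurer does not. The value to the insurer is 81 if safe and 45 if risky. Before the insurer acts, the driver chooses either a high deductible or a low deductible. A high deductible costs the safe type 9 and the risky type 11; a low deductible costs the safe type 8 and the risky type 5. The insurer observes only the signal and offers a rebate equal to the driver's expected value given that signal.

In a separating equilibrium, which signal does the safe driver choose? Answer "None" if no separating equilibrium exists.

None

Try safe → high deductible, risky → low deductible:
  If types separate, high deductible earns payment 81 and low deductible earns 45.
  Safe: high deductible gives 81 − 9 = 72; low deductible gives 45 − 8 = 37. No deviation. ✓
  Risky: low deductible gives 45 − 5 = 40; high deductible gives 81 − 11 = 70. Would deviate. ✗
Try safe → low deductible, risky → high deductible:
  If types separate, low deductible earns payment 81 and high deductible earns 45.
  Safe: low deductible gives 81 − 8 = 73; high deductible gives 45 − 9 = 36. No deviation. ✓
  Risky: high deductible gives 45 − 11 = 34; low deductible gives 81 − 5 = 76. Would deviate. ✗
Neither assignment is incentive-compatible.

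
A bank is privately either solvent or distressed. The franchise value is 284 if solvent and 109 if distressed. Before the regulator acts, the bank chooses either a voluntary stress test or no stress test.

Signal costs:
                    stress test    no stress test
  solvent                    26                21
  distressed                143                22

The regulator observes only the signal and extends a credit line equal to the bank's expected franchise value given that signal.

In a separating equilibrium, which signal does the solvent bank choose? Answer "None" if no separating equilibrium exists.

None

Try solvent → stress test, distressed → no stress test:
  If types separate, stress test earns payment 284 and no stress test earns 109.
  Solvent: stress test gives 284 − 26 = 258; no stress test gives 109 − 21 = 88. No deviation. ✓
  Distressed: no stress test gives 109 − 22 = 87; stress test gives 284 − 143 = 141. Would deviate. ✗
Try solvent → no stress test, distressed → stress test:
  If types separate, no stress test earns payment 284 and stress test earns 109.
  Solvent: no stress test gives 284 − 21 = 263; stress test gives 109 − 26 = 83. No deviation. ✓
  Distressed: stress test gives 109 − 143 = -34; no stress test gives 284 − 22 = 262. Would deviate. ✗
Neither assignment is incentive-compatible.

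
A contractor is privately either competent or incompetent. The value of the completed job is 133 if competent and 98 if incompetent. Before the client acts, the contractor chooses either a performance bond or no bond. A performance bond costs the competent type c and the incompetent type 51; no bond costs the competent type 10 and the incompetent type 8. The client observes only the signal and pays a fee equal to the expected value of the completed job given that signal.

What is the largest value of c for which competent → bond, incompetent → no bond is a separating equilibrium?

Under separation: bond → competent (pays 133); no bond → incompetent (pays 98).
Incompetent: 98 − 8 = 90 ≥ 133 − 51 = 82. Holds regardless of c. ✓
Competent: 133 − c ≥ 98 − 10, so c ≤ 133 − 88 = 45.

45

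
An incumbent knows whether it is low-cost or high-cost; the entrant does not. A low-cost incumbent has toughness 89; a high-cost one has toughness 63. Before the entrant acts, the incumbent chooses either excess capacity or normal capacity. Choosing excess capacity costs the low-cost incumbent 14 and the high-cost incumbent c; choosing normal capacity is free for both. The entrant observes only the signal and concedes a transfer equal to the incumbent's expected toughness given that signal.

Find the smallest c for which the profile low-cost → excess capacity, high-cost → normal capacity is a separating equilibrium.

26

Under separation: excess capacity → low-cost (pays 89); normal capacity → high-cost (pays 63).
Low-cost: 89 − 14 = 75 ≥ 63 − 0 = 63. Holds regardless of c. ✓
High-cost: 63 − 0 ≥ 89 − c, so c ≥ 89 − 63 = 26.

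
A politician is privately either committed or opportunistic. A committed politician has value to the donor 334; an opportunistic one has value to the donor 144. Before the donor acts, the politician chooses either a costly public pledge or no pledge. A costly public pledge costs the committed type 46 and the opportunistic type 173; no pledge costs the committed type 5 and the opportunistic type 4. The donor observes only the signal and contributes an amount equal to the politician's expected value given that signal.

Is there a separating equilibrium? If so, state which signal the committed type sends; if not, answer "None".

None

Try committed → pledge, opportunistic → no pledge:
  Under separation the donor infers type exactly: pledge → committed (pays 334), no pledge → opportunistic (pays 144).
  Committed: pledge gives 334 − 46 = 288; no pledge gives 144 − 5 = 139. No deviation. ✓
  Opportunistic: no pledge gives 144 − 4 = 140; pledge gives 334 − 173 = 161. Would deviate. ✗
Try committed → no pledge, opportunistic → pledge:
  Under separation the donor infers type exactly: no pledge → committed (pays 334), pledge → opportunistic (pays 144).
  Committed: no pledge gives 334 − 5 = 329; pledge gives 144 − 46 = 98. No deviation. ✓
  Opportunistic: pledge gives 144 − 173 = -29; no pledge gives 334 − 4 = 330. Would deviate. ✗
Neither assignment is incentive-compatible.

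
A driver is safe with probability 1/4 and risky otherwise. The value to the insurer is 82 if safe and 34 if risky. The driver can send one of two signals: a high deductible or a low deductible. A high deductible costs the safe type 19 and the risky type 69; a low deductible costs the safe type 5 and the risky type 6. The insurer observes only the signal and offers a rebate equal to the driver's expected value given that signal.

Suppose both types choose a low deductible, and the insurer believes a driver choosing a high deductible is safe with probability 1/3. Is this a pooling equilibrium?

On the equilibrium path (low deductible) the insurer holds the prior 1/4 and pays 1/4·82 + 3/4·34 = 46. Off-path (high deductible) belief 1/3 gives 1/3·82 + 2/3·34 = 50.
Safe: low deductible gives 46 − 5 = 41; high deductible gives 50 − 19 = 31. Stays. ✓
Risky: low deductible gives 46 − 6 = 40; high deductible gives 50 − 69 = -19. Stays. ✓
Beliefs are Bayes-consistent on-path and both types best-respond.

Yes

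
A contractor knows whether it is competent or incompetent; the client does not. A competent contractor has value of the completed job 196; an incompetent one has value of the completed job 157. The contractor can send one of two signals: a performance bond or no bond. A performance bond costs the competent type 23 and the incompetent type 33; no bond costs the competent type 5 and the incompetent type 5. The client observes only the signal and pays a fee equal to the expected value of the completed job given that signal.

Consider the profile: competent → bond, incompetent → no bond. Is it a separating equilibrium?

If types separate, bond earns payment 196 and no bond earns 157.
Competent: bond gives 196 − 23 = 173; no bond gives 157 − 5 = 152. No deviation. ✓
Incompetent: no bond gives 157 − 5 = 152; bond gives 196 − 33 = 163. Would deviate. ✗

No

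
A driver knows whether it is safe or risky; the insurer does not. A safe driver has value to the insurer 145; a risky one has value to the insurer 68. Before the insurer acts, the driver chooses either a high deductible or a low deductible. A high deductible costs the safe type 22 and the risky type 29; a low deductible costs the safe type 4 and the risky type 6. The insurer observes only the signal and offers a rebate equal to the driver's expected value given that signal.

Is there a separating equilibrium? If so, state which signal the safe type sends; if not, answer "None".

Try safe → high deductible, risky → low deductible:
  If types separate, high deductible earns payment 145 and low deductible earns 68.
  Safe: high deductible gives 145 − 22 = 123; low deductible gives 68 − 4 = 64. No deviation. ✓
  Risky: low deductible gives 68 − 6 = 62; high deductible gives 145 − 29 = 116. Would deviate. ✗
Try safe → low deductible, risky → high deductible:
  If types separate, low deductible earns payment 145 and high deductible earns 68.
  Safe: low deductible gives 145 − 4 = 141; high deductible gives 68 − 22 = 46. No deviation. ✓
  Risky: high deductible gives 68 − 29 = 39; low deductible gives 145 − 6 = 139. Would deviate. ✗
Neither assignment is incentive-compatible.

None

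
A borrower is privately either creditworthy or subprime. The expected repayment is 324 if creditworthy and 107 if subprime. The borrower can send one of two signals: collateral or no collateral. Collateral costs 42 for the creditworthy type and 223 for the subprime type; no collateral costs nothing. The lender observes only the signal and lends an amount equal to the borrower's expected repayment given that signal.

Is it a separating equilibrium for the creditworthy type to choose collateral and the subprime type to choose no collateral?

If types separate, collateral earns payment 324 and no collateral earns 107.
Creditworthy: collateral gives 324 − 42 = 282; no collateral gives 107 − 0 = 107. No deviation. ✓
Subprime: no collateral gives 107 − 0 = 107; collateral gives 324 − 223 = 101. No deviation. ✓
Both incentive constraints hold.

Yes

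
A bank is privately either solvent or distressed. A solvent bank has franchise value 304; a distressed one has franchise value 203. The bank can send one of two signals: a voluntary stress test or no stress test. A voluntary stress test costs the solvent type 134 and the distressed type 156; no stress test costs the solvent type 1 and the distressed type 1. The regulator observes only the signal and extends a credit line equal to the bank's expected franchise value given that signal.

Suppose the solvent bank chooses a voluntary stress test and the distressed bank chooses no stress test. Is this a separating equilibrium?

No

If types separate, stress test earns payment 304 and no stress test earns 203.
Solvent: stress test gives 304 − 134 = 170; no stress test gives 203 − 1 = 202. Would deviate. ✗
Distressed: no stress test gives 203 − 1 = 202; stress test gives 304 − 156 = 148. No deviation. ✓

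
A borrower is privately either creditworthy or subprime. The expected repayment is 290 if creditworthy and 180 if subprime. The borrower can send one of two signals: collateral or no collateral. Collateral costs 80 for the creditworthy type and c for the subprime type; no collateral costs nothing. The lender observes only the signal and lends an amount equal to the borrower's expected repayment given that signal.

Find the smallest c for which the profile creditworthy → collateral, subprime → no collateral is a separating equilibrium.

Under separation: collateral → creditworthy (pays 290); no collateral → subprime (pays 180).
Creditworthy: 290 − 80 = 210 ≥ 180 − 0 = 180. Holds regardless of c. ✓
Subprime: 180 − 0 ≥ 290 − c, so c ≥ 290 − 180 = 110.

110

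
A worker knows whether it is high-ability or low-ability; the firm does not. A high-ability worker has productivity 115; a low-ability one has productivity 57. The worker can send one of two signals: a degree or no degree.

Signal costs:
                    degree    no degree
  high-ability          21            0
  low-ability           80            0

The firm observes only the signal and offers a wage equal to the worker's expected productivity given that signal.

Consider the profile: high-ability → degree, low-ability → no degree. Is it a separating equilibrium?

Under separation the firm infers type exactly: degree → high-ability (pays 115), no degree → low-ability (pays 57).
High-ability: degree gives 115 − 21 = 94; no degree gives 57 − 0 = 57. No deviation. ✓
Low-ability: no degree gives 57 − 0 = 57; degree gives 115 − 80 = 35. No deviation. ✓
Neither type gains from mimicking the other.

Yes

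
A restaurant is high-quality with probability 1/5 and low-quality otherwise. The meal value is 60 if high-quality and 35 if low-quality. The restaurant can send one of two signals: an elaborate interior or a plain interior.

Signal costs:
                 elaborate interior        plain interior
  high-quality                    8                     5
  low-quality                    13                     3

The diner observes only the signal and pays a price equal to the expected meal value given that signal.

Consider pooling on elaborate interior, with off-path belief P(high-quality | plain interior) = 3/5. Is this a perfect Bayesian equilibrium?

No

On the equilibrium path (elaborate interior) the diner holds the prior 1/5 and pays 1/5·60 + 4/5·35 = 40. Off-path (plain interior) belief 3/5 gives 3/5·60 + 2/5·35 = 50.
High-quality: elaborate interior gives 40 − 8 = 32; plain interior gives 50 − 5 = 45. Deviates. ✗
Low-quality: elaborate interior gives 40 − 13 = 27; plain interior gives 50 − 3 = 47. Deviates. ✗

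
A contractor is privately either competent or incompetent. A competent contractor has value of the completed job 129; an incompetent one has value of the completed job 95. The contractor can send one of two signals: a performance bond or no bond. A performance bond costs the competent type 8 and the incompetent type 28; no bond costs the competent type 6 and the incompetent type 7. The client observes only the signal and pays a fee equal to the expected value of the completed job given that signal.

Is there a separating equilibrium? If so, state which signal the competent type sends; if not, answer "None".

None

Try competent → bond, incompetent → no bond:
  If types separate, bond earns payment 129 and no bond earns 95.
  Competent: bond gives 129 − 8 = 121; no bond gives 95 − 6 = 89. No deviation. ✓
  Incompetent: no bond gives 95 − 7 = 88; bond gives 129 − 28 = 101. Would deviate. ✗
Try competent → no bond, incompetent → bond:
  If types separate, no bond earns payment 129 and bond earns 95.
  Competent: no bond gives 129 − 6 = 123; bond gives 95 − 8 = 87. No deviation. ✓
  Incompetent: bond gives 95 − 28 = 67; no bond gives 129 − 7 = 122. Would deviate. ✗
Neither assignment is incentive-compatible.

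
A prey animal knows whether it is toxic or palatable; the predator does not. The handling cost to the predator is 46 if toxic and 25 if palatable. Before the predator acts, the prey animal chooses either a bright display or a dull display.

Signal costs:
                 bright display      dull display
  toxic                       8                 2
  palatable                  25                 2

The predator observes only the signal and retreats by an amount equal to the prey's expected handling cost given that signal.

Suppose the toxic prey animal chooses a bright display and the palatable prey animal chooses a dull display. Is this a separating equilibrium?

Under separation the predator infers type exactly: bright display → toxic (pays 46), dull display → palatable (pays 25).
Toxic: bright display gives 46 − 8 = 38; dull display gives 25 − 2 = 23. No deviation. ✓
Palatable: dull display gives 25 − 2 = 23; bright display gives 46 − 25 = 21. No deviation. ✓
Both incentive constraints hold.

Yes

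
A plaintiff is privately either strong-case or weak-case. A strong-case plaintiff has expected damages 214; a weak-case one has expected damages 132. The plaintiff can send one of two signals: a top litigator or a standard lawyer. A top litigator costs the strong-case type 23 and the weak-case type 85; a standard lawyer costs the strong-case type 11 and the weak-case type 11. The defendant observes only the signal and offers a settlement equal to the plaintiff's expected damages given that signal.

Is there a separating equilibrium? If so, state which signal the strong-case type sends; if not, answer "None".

None

Try strong-case → top litigator, weak-case → standard lawyer:
  Under separation the defendant infers type exactly: top litigator → strong-case (pays 214), standard lawyer → weak-case (pays 132).
  Strong-case: top litigator gives 214 − 23 = 191; standard lawyer gives 132 − 11 = 121. No deviation. ✓
  Weak-case: standard lawyer gives 132 − 11 = 121; top litigator gives 214 − 85 = 129. Would deviate. ✗
Try strong-case → standard lawyer, weak-case → top litigator:
  Under separation the defendant infers type exactly: standard lawyer → strong-case (pays 214), top litigator → weak-case (pays 132).
  Strong-case: standard lawyer gives 214 − 11 = 203; top litigator gives 132 − 23 = 109. No deviation. ✓
  Weak-case: top litigator gives 132 − 85 = 47; standard lawyer gives 214 − 11 = 203. Would deviate. ✗
Neither assignment is incentive-compatible.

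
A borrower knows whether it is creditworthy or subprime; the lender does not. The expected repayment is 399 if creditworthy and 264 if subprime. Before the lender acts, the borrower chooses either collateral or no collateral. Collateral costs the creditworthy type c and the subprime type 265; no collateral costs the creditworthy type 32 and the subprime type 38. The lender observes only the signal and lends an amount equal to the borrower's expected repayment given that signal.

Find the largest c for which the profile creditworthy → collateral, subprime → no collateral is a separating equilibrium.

Under separation: collateral → creditworthy (pays 399); no collateral → subprime (pays 264).
Subprime: 264 − 38 = 226 ≥ 399 − 265 = 134. Holds regardless of c. ✓
Creditworthy: 399 − c ≥ 264 − 32, so c ≤ 399 − 232 = 167.

167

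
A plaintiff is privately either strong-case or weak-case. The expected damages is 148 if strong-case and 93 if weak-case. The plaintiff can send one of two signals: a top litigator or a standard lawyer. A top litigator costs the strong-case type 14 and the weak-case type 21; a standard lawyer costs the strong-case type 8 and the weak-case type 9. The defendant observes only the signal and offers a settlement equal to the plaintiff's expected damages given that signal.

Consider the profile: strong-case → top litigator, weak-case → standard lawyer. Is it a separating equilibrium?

No

If types separate, top litigator earns payment 148 and standard lawyer earns 93.
Strong-case: top litigator gives 148 − 14 = 134; standard lawyer gives 93 − 8 = 85. No deviation. ✓
Weak-case: standard lawyer gives 93 − 9 = 84; top litigator gives 148 − 21 = 127. Would deviate. ✗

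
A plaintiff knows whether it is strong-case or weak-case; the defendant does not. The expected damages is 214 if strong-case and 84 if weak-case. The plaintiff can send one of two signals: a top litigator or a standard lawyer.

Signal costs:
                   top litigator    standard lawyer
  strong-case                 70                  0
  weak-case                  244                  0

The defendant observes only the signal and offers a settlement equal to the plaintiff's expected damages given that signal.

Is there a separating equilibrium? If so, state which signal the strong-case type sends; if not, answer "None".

top litigator

Try strong-case → top litigator, weak-case → standard lawyer:
  Under separation the defendant infers type exactly: top litigator → strong-case (pays 214), standard lawyer → weak-case (pays 84).
  Strong-case: top litigator gives 214 − 70 = 144; standard lawyer gives 84 − 0 = 84. No deviation. ✓
  Weak-case: standard lawyer gives 84 − 0 = 84; top litigator gives 214 − 244 = -30. No deviation. ✓
Both hold — the strong-case type sends top litigator.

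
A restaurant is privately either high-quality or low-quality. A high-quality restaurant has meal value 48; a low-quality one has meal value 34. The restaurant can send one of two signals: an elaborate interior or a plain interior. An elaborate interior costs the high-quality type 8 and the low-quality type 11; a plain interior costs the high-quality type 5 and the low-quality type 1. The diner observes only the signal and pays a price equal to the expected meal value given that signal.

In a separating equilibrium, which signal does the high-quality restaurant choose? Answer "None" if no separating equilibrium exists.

None

Try high-quality → elaborate interior, low-quality → plain interior:
  Under separation the diner infers type exactly: elaborate interior → high-quality (pays 48), plain interior → low-quality (pays 34).
  High-quality: elaborate interior gives 48 − 8 = 40; plain interior gives 34 − 5 = 29. No deviation. ✓
  Low-quality: plain interior gives 34 − 1 = 33; elaborate interior gives 48 − 11 = 37. Would deviate. ✗
Try high-quality → plain interior, low-quality → elaborate interior:
  Under separation the diner infers type exactly: plain interior → high-quality (pays 48), elaborate interior → low-quality (pays 34).
  High-quality: plain interior gives 48 − 5 = 43; elaborate interior gives 34 − 8 = 26. No deviation. ✓
  Low-quality: elaborate interior gives 34 − 11 = 23; plain interior gives 48 − 1 = 47. Would deviate. ✗
Neither assignment is incentive-compatible.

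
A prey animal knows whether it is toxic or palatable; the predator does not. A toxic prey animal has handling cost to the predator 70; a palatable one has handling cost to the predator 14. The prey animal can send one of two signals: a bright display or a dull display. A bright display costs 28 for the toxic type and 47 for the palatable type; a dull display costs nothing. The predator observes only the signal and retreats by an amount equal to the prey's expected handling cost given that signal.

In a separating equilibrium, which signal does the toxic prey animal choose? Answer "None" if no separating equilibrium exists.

Try toxic → bright display, palatable → dull display:
  Under separation the predator infers type exactly: bright display → toxic (pays 70), dull display → palatable (pays 14).
  Toxic: bright display gives 70 − 28 = 42; dull display gives 14 − 0 = 14. No deviation. ✓
  Palatable: dull display gives 14 − 0 = 14; bright display gives 70 − 47 = 23. Would deviate. ✗
Try toxic → dull display, palatable → bright display:
  Under separation the predator infers type exactly: dull display → toxic (pays 70), bright display → palatable (pays 14).
  Toxic: dull display gives 70 − 0 = 70; bright display gives 14 − 28 = -14. No deviation. ✓
  Palatable: bright display gives 14 − 47 = -33; dull display gives 70 − 0 = 70. Would deviate. ✗
Neither assignment is incentive-compatible.

None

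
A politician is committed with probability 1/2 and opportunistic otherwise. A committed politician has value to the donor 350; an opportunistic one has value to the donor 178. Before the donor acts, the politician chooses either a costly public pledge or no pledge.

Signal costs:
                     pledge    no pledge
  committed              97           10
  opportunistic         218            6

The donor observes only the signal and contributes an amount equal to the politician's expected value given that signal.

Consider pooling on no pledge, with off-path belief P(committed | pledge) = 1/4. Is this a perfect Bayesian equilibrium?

At the pooled signal (no pledge) the donor holds the prior 1/2 and pays 1/2·350 + 1/2·178 = 264. Off-path (pledge) belief 1/4 gives 1/4·350 + 3/4·178 = 221.
Committed: no pledge gives 264 − 10 = 254; pledge gives 221 − 97 = 124. Stays. ✓
Opportunistic: no pledge gives 264 − 6 = 258; pledge gives 221 − 218 = 3. Stays. ✓

Yes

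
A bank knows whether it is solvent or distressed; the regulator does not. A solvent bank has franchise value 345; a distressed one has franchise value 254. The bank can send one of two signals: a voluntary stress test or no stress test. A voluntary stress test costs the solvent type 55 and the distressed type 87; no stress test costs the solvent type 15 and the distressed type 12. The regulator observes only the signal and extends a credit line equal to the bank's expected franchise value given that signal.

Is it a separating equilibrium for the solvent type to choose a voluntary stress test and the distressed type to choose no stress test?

No

Under separation the regulator infers type exactly: stress test → solvent (pays 345), no stress test → distressed (pays 254).
Solvent: stress test gives 345 − 55 = 290; no stress test gives 254 − 15 = 239. No deviation. ✓
Distressed: no stress test gives 254 − 12 = 242; stress test gives 345 − 87 = 258. Would deviate. ✗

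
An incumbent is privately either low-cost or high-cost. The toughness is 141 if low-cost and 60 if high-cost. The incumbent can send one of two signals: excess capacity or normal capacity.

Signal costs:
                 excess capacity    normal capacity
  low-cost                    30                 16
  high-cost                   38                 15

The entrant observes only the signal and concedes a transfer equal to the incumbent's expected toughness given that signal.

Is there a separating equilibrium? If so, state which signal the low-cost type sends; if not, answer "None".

Try low-cost → excess capacity, high-cost → normal capacity:
  If types separate, excess capacity earns payment 141 and normal capacity earns 60.
  Low-cost: excess capacity gives 141 − 30 = 111; normal capacity gives 60 − 16 = 44. No deviation. ✓
  High-cost: normal capacity gives 60 − 15 = 45; excess capacity gives 141 − 38 = 103. Would deviate. ✗
Try low-cost → normal capacity, high-cost → excess capacity:
  If types separate, normal capacity earns payment 141 and excess capacity earns 60.
  Low-cost: normal capacity gives 141 − 16 = 125; excess capacity gives 60 − 30 = 30. No deviation. ✓
  High-cost: excess capacity gives 60 − 38 = 22; normal capacity gives 141 − 15 = 126. Would deviate. ✗
Neither assignment is incentive-compatible.

None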